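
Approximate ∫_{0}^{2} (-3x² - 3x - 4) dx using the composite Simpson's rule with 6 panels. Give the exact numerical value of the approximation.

-22

h = (2 − 0)/6 = 0.333333.
Nodes x₀,…,x₆ = 0, 0.333333, 0.666667, 1, 1.333333, 1.666667, 2.
f(x) = -3x² - 3x - 4: f₀=-4, f₁=-5.333333, f₂=-7.333333, f₃=-10, f₄=-13.333333, f₅=-17.333333, f₆=-22.
(h/3)·[f₀ + 4f₁ + 2f₂ + 4f₃ + 2f₄ + 4f₅ + f₆] = 0.111111·(-198) = -22.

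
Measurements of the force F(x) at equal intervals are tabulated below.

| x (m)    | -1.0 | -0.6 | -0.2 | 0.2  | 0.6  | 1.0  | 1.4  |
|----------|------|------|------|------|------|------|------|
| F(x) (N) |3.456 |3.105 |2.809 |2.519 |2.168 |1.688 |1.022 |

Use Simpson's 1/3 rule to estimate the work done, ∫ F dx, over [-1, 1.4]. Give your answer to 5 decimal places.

5.82400

h = 0.4, n = 6.
(h/3)·[y₀ + 4y₁ + 2y₂ + 4y₃ + 2y₄ + 4y₅ + y₆] = 0.133333·(43.680) = 5.82400.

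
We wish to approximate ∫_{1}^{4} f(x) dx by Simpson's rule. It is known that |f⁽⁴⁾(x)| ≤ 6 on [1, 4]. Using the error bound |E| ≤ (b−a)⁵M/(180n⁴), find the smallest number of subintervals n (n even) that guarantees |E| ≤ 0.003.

Need 1458/(180n⁴) ≤ 0.003.
n⁴ ≥ 1458/(180·0.003) = 2700 ⇒ n ≥ 7.2084, so the smallest even n is 8. (n must be even for Simpson's rule.)

8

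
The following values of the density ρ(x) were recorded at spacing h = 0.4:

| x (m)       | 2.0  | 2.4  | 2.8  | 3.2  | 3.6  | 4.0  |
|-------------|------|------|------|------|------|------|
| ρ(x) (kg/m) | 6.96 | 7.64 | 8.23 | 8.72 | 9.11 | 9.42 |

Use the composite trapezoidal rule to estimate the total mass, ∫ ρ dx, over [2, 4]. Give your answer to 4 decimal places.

16.7560

h = 0.4, n = 5.
(h/2)·[y₀ + 2y₁ + 2y₂ + 2y₃ + 2y₄ + y₅] = 0.2·(83.78) = 16.7560.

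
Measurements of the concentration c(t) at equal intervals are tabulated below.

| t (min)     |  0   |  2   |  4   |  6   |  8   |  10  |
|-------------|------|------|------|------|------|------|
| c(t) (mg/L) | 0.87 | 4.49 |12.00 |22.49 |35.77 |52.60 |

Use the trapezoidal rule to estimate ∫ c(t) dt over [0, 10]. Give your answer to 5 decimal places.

202.97000

h = 2, n = 5.
(h/2)·[y₀ + 2y₁ + 2y₂ + 2y₃ + 2y₄ + y₅] = 1·(202.97) = 202.97000.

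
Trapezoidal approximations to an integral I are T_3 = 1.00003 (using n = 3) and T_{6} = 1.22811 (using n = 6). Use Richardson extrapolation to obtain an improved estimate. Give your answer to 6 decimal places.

1.304137

R = (4·T_{6} − T_3) / 3 = (4·1.22811 − 1.00003)/3 = (3.91241)/3 = 1.304137.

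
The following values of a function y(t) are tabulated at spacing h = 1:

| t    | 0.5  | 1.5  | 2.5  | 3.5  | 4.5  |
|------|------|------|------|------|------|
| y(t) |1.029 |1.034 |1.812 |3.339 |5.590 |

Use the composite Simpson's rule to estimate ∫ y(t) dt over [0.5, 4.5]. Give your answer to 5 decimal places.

9.24500

h = 1, n = 4.
(h/3)·[y₀ + 4y₁ + 2y₂ + 4y₃ + y₄] = 0.333333·(27.735) = 9.24500.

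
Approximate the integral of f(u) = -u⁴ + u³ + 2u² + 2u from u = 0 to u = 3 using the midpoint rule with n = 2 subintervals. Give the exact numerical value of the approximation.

h = (3 − 0)/2 = 1.5.
Midpoints m₁,…,m₂ = 0.75, 2.25.
f(m₁)=2.73046875, f(m₂)=0.38671875.
h·[f(m₁) + f(m₂)] = 1.5·(3.1171875) = 4.67578125.

4.67578125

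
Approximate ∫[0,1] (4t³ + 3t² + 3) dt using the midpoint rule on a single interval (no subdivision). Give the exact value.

M = (b−a)·f(0.5) = 1·(4.25) = 4.25.

4.25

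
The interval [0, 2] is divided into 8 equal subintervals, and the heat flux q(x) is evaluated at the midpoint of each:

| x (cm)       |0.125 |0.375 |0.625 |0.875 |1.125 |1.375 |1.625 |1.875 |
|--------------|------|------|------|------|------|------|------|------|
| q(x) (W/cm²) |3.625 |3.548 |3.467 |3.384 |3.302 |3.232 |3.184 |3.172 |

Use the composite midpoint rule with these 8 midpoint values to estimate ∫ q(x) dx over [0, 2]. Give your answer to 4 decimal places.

h = 0.25, n = 8.
h·[y(m₁) + y(m₂) + y(m₃) + y(m₄) + y(m₅) + y(m₆) + y(m₇) + y(m₈)] = 0.25·(26.914) = 6.7285.

6.7285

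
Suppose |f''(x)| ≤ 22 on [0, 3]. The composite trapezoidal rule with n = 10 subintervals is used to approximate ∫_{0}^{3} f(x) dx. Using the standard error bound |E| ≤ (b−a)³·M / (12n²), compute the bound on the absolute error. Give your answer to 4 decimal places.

0.4950

|E| ≤ (3)³·22 / (12·10²) = 594/1200 = 0.4950.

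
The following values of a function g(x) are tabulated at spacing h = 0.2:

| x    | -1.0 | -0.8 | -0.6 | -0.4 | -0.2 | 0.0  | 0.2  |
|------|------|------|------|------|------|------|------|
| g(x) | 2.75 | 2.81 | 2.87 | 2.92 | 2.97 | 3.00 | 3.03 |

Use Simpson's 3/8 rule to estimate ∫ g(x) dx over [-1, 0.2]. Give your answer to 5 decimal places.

h = 0.2, n = 6.
(3h/8)·[y₀ + 3y₁ + 3y₂ + 2y₃ + 3y₄ + 3y₅ + y₆] = 0.075·(46.57) = 3.49275.

3.49275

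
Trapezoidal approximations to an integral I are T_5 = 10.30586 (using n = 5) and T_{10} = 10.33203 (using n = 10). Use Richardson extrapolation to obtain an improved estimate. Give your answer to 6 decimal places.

R = (4·T_{10} − T_5) / 3 = (4·10.33203 − 10.30586)/3 = (31.02226)/3 = 10.340753.

10.340753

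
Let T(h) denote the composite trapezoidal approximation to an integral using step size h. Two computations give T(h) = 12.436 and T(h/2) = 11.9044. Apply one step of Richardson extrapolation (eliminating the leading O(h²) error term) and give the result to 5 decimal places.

R = (4·T(h/2) − T(h)) / 3 = (4·11.9044 − 12.436)/3 = (35.1816)/3 = 11.72720.

11.72720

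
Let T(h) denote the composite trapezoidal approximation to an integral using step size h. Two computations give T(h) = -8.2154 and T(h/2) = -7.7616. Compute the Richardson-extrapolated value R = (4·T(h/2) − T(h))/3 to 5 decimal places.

R = (4·T(h/2) − T(h)) / 3 = (4·(-7.7616) − (-8.2154))/3 = (-22.8310)/3 = -7.61033.

-7.61033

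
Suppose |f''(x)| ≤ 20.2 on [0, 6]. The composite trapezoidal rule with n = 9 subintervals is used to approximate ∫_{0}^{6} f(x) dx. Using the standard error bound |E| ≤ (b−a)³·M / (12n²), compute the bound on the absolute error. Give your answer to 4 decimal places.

|E| ≤ (6)³·20.2 / (12·9²) = 4363.2/972 = 4.4889.

4.4889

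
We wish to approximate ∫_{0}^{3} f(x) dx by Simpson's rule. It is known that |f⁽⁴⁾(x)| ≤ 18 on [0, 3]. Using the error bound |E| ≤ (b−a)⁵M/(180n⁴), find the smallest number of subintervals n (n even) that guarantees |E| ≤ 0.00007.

26

Need 4374/(180n⁴) ≤ 0.00007.
n⁴ ≥ 4374/(180·0.00007) = 347143 ⇒ n ≥ 24.2732, so the smallest even n is 26. (n must be even for Simpson's rule.)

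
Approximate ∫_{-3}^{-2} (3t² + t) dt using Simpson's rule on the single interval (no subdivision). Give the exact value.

S = (b−a)/6 · [f(-3) + 4f(-2.5) + f(-2)] = 0.166667·[24 + 4·16.25 + 10] = 16.5.

16.5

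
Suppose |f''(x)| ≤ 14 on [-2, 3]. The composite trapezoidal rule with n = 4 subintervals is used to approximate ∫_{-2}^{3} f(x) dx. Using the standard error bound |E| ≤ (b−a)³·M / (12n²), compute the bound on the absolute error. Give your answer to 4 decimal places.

|E| ≤ (5)³·14 / (12·4²) = 1750/192 = 9.1146.

9.1146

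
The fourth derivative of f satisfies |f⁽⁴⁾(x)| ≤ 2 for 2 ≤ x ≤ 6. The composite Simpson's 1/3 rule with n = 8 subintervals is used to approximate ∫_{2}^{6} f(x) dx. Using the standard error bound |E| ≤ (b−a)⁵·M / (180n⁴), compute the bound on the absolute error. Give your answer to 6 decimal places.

|E| ≤ (4)⁵·2 / (180·8⁴) = 2048/737280 = 0.002778.

0.002778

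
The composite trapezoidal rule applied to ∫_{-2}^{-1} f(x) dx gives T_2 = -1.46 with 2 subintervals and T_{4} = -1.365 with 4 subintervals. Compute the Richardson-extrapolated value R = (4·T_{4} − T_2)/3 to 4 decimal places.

R = (4·T_{4} − T_2) / 3 = (4·(-1.365) − (-1.46))/3 = (-4.000)/3 = -1.3333.

-1.3333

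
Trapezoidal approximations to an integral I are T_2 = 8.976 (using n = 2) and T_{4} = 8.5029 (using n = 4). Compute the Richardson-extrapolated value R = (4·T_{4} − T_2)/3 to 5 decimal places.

8.34520

R = (4·T_{4} − T_2) / 3 = (4·8.5029 − 8.976)/3 = (25.0356)/3 = 8.34520.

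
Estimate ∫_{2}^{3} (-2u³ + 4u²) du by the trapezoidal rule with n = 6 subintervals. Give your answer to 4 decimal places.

h = (3 − 2)/6 = 0.166667.
Nodes u₀,…,u₆ = 2, 2.166667, 2.333333, 2.5, 2.666667, 2.833333, 3.
f(u) = -2u³ + 4u²: f₀=0, f₁=-1.564815, f₂=-3.629630, f₃=-6.25, f₄=-9.481481, f₅=-13.379630, f₆=-18.
(h/2)·[f₀ + 2f₁ + 2f₂ + 2f₃ + 2f₄ + 2f₅ + f₆] = 0.083333·(-86.611111) = -7.2176.

-7.2176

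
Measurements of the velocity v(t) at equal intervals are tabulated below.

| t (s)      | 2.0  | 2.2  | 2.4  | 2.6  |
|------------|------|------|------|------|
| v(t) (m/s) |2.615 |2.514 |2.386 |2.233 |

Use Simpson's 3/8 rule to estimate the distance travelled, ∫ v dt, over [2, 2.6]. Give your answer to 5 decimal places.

1.46610

h = 0.2, n = 3.
(3h/8)·[y₀ + 3y₁ + 3y₂ + y₃] = 0.075·(19.548) = 1.46610.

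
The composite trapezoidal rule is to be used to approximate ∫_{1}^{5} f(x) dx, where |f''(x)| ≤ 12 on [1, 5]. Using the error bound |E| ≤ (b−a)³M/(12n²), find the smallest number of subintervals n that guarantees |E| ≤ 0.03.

47

Need 768/(12n²) ≤ 0.03.
n² ≥ 768/(12·0.03) = 2133.33 ⇒ n ≥ 46.1880, so the smallest n is 47.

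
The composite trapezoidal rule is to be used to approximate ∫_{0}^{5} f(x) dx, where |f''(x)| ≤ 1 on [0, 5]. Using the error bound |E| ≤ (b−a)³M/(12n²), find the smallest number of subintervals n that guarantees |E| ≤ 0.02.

Need 125/(12n²) ≤ 0.02.
n² ≥ 125/(12·0.02) = 520.833 ⇒ n ≥ 22.8218, so the smallest n is 23.

23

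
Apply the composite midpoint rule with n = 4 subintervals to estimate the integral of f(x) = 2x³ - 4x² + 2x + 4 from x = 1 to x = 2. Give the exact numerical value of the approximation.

5.140625

h = (2 − 1)/4 = 0.25.
Midpoints m₁,…,m₄ = 1.125, 1.375, 1.625, 1.875.
f(m₁)=4.03515625, f(m₂)=4.38671875, f(m₃)=5.26953125, f(m₄)=6.87109375.
h·[f(m₁) + f(m₂) + f(m₃) + f(m₄)] = 0.25·(20.5625) = 5.140625.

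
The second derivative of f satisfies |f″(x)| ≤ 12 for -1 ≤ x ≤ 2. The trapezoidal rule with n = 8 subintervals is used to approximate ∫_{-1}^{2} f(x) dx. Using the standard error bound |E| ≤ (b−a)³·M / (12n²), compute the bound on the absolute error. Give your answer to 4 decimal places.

0.4219

|E| ≤ (3)³·12 / (12·8²) = 324/768 = 0.4219.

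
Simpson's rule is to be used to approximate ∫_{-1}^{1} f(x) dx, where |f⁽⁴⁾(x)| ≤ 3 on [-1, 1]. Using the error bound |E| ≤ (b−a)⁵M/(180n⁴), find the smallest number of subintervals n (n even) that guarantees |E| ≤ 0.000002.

Need 96/(180n⁴) ≤ 0.000002.
n⁴ ≥ 96/(180·0.000002) = 266667 ⇒ n ≥ 22.7244, so the smallest even n is 24. (n must be even for Simpson's rule.)

24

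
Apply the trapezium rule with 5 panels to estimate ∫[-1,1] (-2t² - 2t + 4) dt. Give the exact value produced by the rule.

h = (1 − (-1))/5 = 0.4.
Nodes t₀,…,t₅ = -1, -0.6, -0.2, 0.2, 0.6, 1.
f(t) = -2t² - 2t + 4: f₀=4, f₁=4.48, f₂=4.32, f₃=3.52, f₄=2.08, f₅=0.
(h/2)·[f₀ + 2f₁ + 2f₂ + 2f₃ + 2f₄ + f₅] = 0.2·(32.8) = 6.56.

6.56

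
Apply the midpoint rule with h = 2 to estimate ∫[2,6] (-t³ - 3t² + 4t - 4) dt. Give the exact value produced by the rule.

-460

h = (6 − 2)/2 = 2.
Midpoints m₁,…,m₂ = 3, 5.
f(m₁)=-46, f(m₂)=-184.
h·[f(m₁) + f(m₂)] = 2·(-230) = -460.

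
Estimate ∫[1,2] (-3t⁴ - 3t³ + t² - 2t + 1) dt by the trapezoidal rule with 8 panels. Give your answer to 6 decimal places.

-29.658569

h = (2 − 1)/8 = 0.125.
Nodes t₀,…,t₈ = 1, 1.125, 1.25, 1.375, 1.5, 1.625, 1.75, 1.875, 2.
f(t) = -3t⁴ - 3t³ + t² - 2t + 1: f₀=-6, f₁=-9.061279296875, f₂=-13.12109375, f₃=-18.381591796875, f₄=-25.0625, f₅=-33.401123046875, f₆=-43.65234375, f₇=-56.088623046875, f₈=-71.
(h/2)·[f₀ + 2f₁ + 2f₂ + 2f₃ + 2f₄ + 2f₅ + 2f₆ + 2f₇ + f₈] = 0.0625·(-474.537109375) = -29.658569.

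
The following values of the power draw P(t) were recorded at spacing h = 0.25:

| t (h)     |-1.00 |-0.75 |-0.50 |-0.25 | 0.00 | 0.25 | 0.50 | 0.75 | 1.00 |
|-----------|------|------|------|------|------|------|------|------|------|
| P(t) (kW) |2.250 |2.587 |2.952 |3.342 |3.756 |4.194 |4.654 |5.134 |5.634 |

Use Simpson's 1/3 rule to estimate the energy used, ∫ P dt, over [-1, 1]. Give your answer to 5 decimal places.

h = 0.25, n = 8.
(h/3)·[y₀ + 4y₁ + 2y₂ + 4y₃ + 2y₄ + 4y₅ + 2y₆ + 4y₇ + y₈] = 0.083333·(91.636) = 7.63633.

7.63633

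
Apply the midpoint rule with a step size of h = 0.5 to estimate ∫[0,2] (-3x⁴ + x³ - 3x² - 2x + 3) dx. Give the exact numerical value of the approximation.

h = (2 − 0)/4 = 0.5.
Midpoints m₁,…,m₄ = 0.25, 0.75, 1.25, 1.75.
f(m₁)=2.31640625, f(m₂)=-0.71484375, f(m₃)=-9.55859375, f(m₄)=-32.46484375.
h·[f(m₁) + f(m₂) + f(m₃) + f(m₄)] = 0.5·(-40.421875) = -20.2109375.

-20.2109375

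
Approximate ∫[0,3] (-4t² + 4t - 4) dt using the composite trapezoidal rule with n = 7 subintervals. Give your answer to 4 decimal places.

h = (3 − 0)/7 = 0.428571.
Nodes t₀,…,t₇ = 0, 0.428571, 0.857143, 1.285714, 1.714286, 2.142857, 2.571429, 3.
f(t) = -4t² + 4t - 4: f₀=-4, f₁=-3.020408, f₂=-3.510204, f₃=-5.469388, f₄=-8.897959, f₅=-13.795918, f₆=-20.163265, f₇=-28.
(h/2)·[f₀ + 2f₁ + 2f₂ + 2f₃ + 2f₄ + 2f₅ + 2f₆ + f₇] = 0.214286·(-141.714286) = -30.3673.

-30.3673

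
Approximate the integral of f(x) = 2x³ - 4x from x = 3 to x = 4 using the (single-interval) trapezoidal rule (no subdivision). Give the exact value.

77

T = (b−a)/2 · [f(3) + f(4)] = 0.5·[42 + 112] = 77.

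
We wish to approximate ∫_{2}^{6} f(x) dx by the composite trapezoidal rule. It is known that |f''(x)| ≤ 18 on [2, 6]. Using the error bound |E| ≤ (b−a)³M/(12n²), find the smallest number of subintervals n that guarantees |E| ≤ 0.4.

16

Need 1152/(12n²) ≤ 0.4.
n² ≥ 1152/(12·0.4) = 240 ⇒ n ≥ 15.4919, so the smallest n is 16.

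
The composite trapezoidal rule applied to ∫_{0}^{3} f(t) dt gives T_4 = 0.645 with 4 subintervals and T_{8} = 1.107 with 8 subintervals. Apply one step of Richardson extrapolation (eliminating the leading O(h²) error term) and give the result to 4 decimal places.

1.2610

R = (4·T_{8} − T_4) / 3 = (4·1.107 − 0.645)/3 = (3.783)/3 = 1.2610.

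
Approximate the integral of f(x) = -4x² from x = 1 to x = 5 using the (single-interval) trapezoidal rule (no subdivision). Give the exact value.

-208

T = (b−a)/2 · [f(1) + f(5)] = 2·[(-4) + (-100)] = -208.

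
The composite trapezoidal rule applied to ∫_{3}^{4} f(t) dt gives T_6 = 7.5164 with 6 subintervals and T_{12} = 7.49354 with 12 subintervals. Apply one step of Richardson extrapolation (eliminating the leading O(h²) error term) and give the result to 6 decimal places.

R = (4·T_{12} − T_6) / 3 = (4·7.49354 − 7.5164)/3 = (22.45776)/3 = 7.485920.

7.485920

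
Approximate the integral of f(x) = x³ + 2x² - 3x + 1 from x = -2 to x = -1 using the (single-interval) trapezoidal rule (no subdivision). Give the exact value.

T = (b−a)/2 · [f(-2) + f(-1)] = 0.5·[7 + 5] = 6.

6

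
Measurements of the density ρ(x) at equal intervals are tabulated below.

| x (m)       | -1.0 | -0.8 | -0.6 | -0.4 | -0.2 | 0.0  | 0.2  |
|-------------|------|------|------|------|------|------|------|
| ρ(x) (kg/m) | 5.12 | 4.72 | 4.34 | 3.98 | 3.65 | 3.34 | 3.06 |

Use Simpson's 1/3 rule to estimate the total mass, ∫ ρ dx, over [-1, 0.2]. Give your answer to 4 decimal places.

h = 0.2, n = 6.
(h/3)·[y₀ + 4y₁ + 2y₂ + 4y₃ + 2y₄ + 4y₅ + y₆] = 0.066667·(72.32) = 4.8213.

4.8213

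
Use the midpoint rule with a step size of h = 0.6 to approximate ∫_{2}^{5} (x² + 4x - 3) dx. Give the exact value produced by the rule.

71.91

h = (5 − 2)/5 = 0.6.
Midpoints m₁,…,m₅ = 2.3, 2.9, 3.5, 4.1, 4.7.
f(m₁)=11.49, f(m₂)=17.01, f(m₃)=23.25, f(m₄)=30.21, f(m₅)=37.89.
h·[f(m₁) + f(m₂) + f(m₃) + f(m₄) + f(m₅)] = 0.6·(119.85) = 71.91.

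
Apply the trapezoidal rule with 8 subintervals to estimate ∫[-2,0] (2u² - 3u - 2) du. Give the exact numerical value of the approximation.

h = (0 − (-2))/8 = 0.25.
Nodes u₀,…,u₈ = -2, -1.75, -1.5, -1.25, -1, -0.75, -0.5, -0.25, 0.
f(u) = 2u² - 3u - 2: f₀=12, f₁=9.375, f₂=7, f₃=4.875, f₄=3, f₅=1.375, f₆=0, f₇=-1.125, f₈=-2.
(h/2)·[f₀ + 2f₁ + 2f₂ + 2f₃ + 2f₄ + 2f₅ + 2f₆ + 2f₇ + f₈] = 0.125·(59) = 7.375.

7.375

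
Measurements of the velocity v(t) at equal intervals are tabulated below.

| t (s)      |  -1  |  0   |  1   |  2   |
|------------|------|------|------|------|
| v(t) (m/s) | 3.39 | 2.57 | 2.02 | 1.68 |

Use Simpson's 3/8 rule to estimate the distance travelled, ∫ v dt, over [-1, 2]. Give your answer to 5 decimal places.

7.06500

h = 1, n = 3.
(3h/8)·[y₀ + 3y₁ + 3y₂ + y₃] = 0.375·(18.84) = 7.06500.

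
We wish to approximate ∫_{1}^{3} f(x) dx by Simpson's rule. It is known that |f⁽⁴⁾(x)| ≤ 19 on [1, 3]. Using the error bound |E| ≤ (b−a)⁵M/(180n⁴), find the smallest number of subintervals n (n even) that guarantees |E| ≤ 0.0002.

12

Need 608/(180n⁴) ≤ 0.0002.
n⁴ ≥ 608/(180·0.0002) = 16888.9 ⇒ n ≥ 11.3999, so the smallest even n is 12. (n must be even for Simpson's rule.)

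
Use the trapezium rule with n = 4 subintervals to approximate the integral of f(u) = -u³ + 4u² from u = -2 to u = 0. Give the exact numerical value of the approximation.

h = (0 − (-2))/4 = 0.5.
Nodes u₀,…,u₄ = -2, -1.5, -1, -0.5, 0.
f(u) = -u³ + 4u²: f₀=24, f₁=12.375, f₂=5, f₃=1.125, f₄=0.
(h/2)·[f₀ + 2f₁ + 2f₂ + 2f₃ + f₄] = 0.25·(61) = 15.25.

15.25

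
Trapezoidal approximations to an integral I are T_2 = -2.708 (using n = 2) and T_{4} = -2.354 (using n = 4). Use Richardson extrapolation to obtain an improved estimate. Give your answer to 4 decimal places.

-2.2360

R = (4·T_{4} − T_2) / 3 = (4·(-2.354) − (-2.708))/3 = (-6.708)/3 = -2.2360.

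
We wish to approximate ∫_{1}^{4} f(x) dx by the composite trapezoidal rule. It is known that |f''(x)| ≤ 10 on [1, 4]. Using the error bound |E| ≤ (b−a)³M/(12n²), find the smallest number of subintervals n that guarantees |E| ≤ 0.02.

Need 270/(12n²) ≤ 0.02.
n² ≥ 270/(12·0.02) = 1125 ⇒ n ≥ 33.5410, so the smallest n is 34.

34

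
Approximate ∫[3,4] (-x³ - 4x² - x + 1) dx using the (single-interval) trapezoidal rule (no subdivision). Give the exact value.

-98

T = (b−a)/2 · [f(3) + f(4)] = 0.5·[(-65) + (-131)] = -98.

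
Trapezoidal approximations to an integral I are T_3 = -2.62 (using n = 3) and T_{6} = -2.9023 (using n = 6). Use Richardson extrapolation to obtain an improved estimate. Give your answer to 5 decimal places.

-2.99640

R = (4·T_{6} − T_3) / 3 = (4·(-2.9023) − (-2.62))/3 = (-8.9892)/3 = -2.99640.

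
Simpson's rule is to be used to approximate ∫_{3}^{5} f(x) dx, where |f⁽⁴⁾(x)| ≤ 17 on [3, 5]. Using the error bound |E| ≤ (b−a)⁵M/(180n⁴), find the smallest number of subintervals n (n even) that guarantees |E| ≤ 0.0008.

Need 544/(180n⁴) ≤ 0.0008.
n⁴ ≥ 544/(180·0.0008) = 3777.78 ⇒ n ≥ 7.8399, so the smallest even n is 8. (n must be even for Simpson's rule.)

8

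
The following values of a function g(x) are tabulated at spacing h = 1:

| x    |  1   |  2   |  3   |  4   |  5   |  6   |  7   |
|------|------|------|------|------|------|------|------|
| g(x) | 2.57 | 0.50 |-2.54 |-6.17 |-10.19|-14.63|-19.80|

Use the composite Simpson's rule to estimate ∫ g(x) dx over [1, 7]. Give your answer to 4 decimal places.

-41.2967

h = 1, n = 6.
(h/3)·[y₀ + 4y₁ + 2y₂ + 4y₃ + 2y₄ + 4y₅ + y₆] = 0.333333·(-123.89) = -41.2967.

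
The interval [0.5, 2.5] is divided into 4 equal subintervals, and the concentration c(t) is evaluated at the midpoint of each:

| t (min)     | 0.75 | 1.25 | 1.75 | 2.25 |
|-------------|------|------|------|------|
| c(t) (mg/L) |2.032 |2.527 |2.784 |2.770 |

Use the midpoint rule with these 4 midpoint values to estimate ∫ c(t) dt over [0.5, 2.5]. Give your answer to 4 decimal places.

5.0565

h = 0.5, n = 4.
h·[y(m₁) + y(m₂) + y(m₃) + y(m₄)] = 0.5·(10.113) = 5.0565.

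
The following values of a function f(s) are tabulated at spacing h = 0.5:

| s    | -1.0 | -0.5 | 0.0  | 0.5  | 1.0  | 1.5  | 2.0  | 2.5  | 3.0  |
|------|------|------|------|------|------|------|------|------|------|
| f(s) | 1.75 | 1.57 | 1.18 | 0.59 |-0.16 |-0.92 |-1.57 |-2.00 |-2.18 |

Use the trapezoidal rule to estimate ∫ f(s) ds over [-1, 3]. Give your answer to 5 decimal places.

-0.76250

h = 0.5, n = 8.
(h/2)·[y₀ + 2y₁ + 2y₂ + 2y₃ + 2y₄ + 2y₅ + 2y₆ + 2y₇ + y₈] = 0.25·(-3.05) = -0.76250.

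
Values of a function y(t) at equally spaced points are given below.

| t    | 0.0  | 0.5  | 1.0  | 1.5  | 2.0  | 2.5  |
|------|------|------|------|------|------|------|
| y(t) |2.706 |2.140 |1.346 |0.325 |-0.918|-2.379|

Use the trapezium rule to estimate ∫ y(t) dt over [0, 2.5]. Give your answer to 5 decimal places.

1.52825

h = 0.5, n = 5.
(h/2)·[y₀ + 2y₁ + 2y₂ + 2y₃ + 2y₄ + y₅] = 0.25·(6.113) = 1.52825.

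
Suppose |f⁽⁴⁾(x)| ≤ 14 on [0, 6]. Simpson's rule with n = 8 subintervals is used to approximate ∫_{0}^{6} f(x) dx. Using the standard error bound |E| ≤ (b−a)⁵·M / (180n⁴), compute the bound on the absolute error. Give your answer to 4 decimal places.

0.1477

|E| ≤ (6)⁵·14 / (180·8⁴) = 108864/737280 = 0.1477.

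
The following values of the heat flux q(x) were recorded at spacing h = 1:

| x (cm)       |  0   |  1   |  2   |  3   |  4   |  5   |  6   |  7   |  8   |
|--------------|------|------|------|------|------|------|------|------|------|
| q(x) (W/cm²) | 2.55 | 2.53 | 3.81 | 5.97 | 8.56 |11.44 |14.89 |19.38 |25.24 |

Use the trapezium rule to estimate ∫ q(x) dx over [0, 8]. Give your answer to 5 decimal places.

80.47500

h = 1, n = 8.
(h/2)·[y₀ + 2y₁ + 2y₂ + 2y₃ + 2y₄ + 2y₅ + 2y₆ + 2y₇ + y₈] = 0.5·(160.95) = 80.47500.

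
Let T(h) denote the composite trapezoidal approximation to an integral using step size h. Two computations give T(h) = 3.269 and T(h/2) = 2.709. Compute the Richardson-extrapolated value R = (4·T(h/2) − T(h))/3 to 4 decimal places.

R = (4·T(h/2) − T(h)) / 3 = (4·2.709 − 3.269)/3 = (7.567)/3 = 2.5223.

2.5223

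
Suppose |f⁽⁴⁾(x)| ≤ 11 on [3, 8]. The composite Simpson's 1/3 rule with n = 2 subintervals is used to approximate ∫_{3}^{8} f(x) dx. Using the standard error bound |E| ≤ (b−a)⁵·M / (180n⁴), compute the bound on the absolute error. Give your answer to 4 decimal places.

11.9358

|E| ≤ (5)⁵·11 / (180·2⁴) = 34375/2880 = 11.9358.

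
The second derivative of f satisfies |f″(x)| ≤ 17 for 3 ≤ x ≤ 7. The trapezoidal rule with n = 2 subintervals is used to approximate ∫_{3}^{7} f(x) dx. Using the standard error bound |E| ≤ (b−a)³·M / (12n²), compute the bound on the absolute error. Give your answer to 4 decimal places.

|E| ≤ (4)³·17 / (12·2²) = 1088/48 = 22.6667.

22.6667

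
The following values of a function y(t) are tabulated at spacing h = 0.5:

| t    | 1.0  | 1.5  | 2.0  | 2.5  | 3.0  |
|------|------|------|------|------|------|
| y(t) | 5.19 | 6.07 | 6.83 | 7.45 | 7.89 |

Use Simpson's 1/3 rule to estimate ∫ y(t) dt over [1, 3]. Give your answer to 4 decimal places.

13.4700

h = 0.5, n = 4.
(h/3)·[y₀ + 4y₁ + 2y₂ + 4y₃ + y₄] = 0.166667·(80.82) = 13.4700.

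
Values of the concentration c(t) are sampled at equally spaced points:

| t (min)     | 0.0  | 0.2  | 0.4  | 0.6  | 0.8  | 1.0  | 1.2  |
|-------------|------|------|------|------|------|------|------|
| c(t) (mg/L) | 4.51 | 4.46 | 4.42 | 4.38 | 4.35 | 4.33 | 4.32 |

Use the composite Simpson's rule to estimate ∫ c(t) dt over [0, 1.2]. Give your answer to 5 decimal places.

5.27000

h = 0.2, n = 6.
(h/3)·[y₀ + 4y₁ + 2y₂ + 4y₃ + 2y₄ + 4y₅ + y₆] = 0.066667·(79.05) = 5.27000.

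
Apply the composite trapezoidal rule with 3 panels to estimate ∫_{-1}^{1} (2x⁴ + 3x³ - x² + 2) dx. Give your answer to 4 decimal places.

4.5514

h = (1 − (-1))/3 = 0.666667.
Nodes x₀,…,x₃ = -1, -0.333333, 0.333333, 1.
f(x) = 2x⁴ + 3x³ - x² + 2: f₀=0, f₁=1.802469, f₂=2.024691, f₃=6.
(h/2)·[f₀ + 2f₁ + 2f₂ + f₃] = 0.333333·(13.654321) = 4.5514.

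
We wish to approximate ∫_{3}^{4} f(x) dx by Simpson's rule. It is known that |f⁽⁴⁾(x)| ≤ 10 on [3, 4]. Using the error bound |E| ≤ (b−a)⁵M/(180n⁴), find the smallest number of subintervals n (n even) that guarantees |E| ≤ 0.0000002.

Need 10/(180n⁴) ≤ 0.0000002.
n⁴ ≥ 10/(180·0.0000002) = 277778 ⇒ n ≥ 22.9575, so the smallest even n is 24. (n must be even for Simpson's rule.)

24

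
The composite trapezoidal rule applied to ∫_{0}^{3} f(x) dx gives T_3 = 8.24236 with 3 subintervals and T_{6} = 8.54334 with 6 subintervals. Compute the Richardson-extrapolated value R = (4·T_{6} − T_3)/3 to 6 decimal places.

R = (4·T_{6} − T_3) / 3 = (4·8.54334 − 8.24236)/3 = (25.93100)/3 = 8.643667.

8.643667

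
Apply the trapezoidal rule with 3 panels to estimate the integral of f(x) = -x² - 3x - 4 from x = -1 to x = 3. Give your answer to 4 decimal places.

h = (3 − (-1))/3 = 1.333333.
Nodes x₀,…,x₃ = -1, 0.333333, 1.666667, 3.
f(x) = -x² - 3x - 4: f₀=-2, f₁=-5.111111, f₂=-11.777778, f₃=-22.
(h/2)·[f₀ + 2f₁ + 2f₂ + f₃] = 0.666667·(-57.777778) = -38.5185.

-38.5185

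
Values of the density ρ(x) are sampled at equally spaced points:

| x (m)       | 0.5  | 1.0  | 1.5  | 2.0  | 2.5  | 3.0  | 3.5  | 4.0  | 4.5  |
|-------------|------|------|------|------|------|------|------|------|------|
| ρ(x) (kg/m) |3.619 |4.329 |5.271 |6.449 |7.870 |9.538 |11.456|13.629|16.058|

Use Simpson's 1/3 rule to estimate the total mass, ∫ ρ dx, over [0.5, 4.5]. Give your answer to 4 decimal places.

h = 0.5, n = 8.
(h/3)·[y₀ + 4y₁ + 2y₂ + 4y₃ + 2y₄ + 4y₅ + 2y₆ + 4y₇ + y₈] = 0.166667·(204.651) = 34.1085.

34.1085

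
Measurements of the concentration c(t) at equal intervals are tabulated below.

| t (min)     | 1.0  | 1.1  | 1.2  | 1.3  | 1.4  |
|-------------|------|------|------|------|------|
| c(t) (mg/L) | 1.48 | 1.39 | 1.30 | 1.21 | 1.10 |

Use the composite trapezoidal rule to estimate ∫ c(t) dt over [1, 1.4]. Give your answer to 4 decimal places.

0.5190

h = 0.1, n = 4.
(h/2)·[y₀ + 2y₁ + 2y₂ + 2y₃ + y₄] = 0.05·(10.38) = 0.5190.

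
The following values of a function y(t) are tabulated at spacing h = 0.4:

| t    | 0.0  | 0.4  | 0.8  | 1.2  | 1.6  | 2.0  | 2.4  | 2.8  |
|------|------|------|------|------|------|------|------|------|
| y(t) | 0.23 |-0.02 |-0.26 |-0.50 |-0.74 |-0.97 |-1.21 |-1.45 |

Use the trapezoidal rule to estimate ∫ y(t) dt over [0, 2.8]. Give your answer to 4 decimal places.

-1.7240

h = 0.4, n = 7.
(h/2)·[y₀ + 2y₁ + 2y₂ + 2y₃ + 2y₄ + 2y₅ + 2y₆ + y₇] = 0.2·(-8.62) = -1.7240.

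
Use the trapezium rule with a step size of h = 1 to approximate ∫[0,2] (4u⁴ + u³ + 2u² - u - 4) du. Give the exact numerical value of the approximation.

h = (2 − 0)/2 = 1.
Nodes u₀,…,u₂ = 0, 1, 2.
f(u) = 4u⁴ + u³ + 2u² - u - 4: f₀=-4, f₁=2, f₂=74.
(h/2)·[f₀ + 2f₁ + f₂] = 0.5·(74) = 37.

37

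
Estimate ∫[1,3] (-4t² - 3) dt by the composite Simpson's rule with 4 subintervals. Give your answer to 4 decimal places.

-40.6667

h = (3 − 1)/4 = 0.5.
Nodes t₀,…,t₄ = 1, 1.5, 2, 2.5, 3.
f(t) = -4t² - 3: f₀=-7, f₁=-12, f₂=-19, f₃=-28, f₄=-39.
(h/3)·[f₀ + 4f₁ + 2f₂ + 4f₃ + f₄] = 0.166667·(-244) = -40.6667.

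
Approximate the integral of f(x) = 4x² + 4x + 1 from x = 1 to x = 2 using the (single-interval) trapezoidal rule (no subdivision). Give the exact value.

T = (b−a)/2 · [f(1) + f(2)] = 0.5·[9 + 25] = 17.

17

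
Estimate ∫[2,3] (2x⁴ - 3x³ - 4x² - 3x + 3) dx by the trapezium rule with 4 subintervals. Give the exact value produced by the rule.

h = (3 − 2)/4 = 0.25.
Nodes x₀,…,x₄ = 2, 2.25, 2.5, 2.75, 3.
f(x) = 2x⁴ - 3x³ - 4x² - 3x + 3: f₀=-11, f₁=-6.9140625, f₂=1.75, f₃=16.4921875, f₄=39.
(h/2)·[f₀ + 2f₁ + 2f₂ + 2f₃ + f₄] = 0.125·(50.65625) = 6.33203125.

6.33203125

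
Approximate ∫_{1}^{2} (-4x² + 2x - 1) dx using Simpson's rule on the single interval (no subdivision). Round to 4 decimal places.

-7.3333

S = (b−a)/6 · [f(1) + 4f(1.5) + f(2)] = 0.166667·[(-3) + 4·(-7) + (-13)] = -7.3333.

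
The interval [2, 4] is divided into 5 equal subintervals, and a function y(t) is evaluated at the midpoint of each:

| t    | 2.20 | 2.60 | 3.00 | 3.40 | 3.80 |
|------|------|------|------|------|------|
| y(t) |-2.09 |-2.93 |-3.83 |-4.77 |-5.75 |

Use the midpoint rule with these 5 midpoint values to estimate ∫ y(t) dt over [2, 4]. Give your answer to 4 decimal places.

h = 0.4, n = 5.
h·[y(m₁) + y(m₂) + y(m₃) + y(m₄) + y(m₅)] = 0.4·(-19.37) = -7.7480.

-7.7480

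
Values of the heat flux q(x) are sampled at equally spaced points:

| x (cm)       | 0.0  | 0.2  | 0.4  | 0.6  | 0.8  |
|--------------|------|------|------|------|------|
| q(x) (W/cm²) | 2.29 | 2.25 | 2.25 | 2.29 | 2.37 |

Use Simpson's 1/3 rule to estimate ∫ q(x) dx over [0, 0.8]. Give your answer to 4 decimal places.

1.8213

h = 0.2, n = 4.
(h/3)·[y₀ + 4y₁ + 2y₂ + 4y₃ + y₄] = 0.066667·(27.32) = 1.8213.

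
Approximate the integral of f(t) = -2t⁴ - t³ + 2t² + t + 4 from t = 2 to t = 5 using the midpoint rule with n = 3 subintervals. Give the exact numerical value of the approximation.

-1248

h = (5 − 2)/3 = 1.
Midpoints m₁,…,m₃ = 2.5, 3.5, 4.5.
f(m₁)=-74.75, f(m₂)=-311, f(m₃)=-862.25.
h·[f(m₁) + f(m₂) + f(m₃)] = 1·(-1248) = -1248.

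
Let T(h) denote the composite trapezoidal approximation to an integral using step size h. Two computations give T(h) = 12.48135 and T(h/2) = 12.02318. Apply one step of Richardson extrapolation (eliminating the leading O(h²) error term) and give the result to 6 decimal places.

11.870457

R = (4·T(h/2) − T(h)) / 3 = (4·12.02318 − 12.48135)/3 = (35.61137)/3 = 11.870457.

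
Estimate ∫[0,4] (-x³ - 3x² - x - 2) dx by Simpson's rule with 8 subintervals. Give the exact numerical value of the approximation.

-144

h = (4 − 0)/8 = 0.5.
Nodes x₀,…,x₈ = 0, 0.5, 1, 1.5, 2, 2.5, 3, 3.5, 4.
f(x) = -x³ - 3x² - x - 2: f₀=-2, f₁=-3.375, f₂=-7, f₃=-13.625, f₄=-24, f₅=-38.875, f₆=-59, f₇=-85.125, f₈=-118.
(h/3)·[f₀ + 4f₁ + 2f₂ + 4f₃ + 2f₄ + 4f₅ + 2f₆ + 4f₇ + f₈] = 0.166667·(-864) = -144.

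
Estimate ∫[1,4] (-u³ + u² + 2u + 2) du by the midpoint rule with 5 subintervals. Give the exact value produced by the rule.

-21.165

h = (4 − 1)/5 = 0.6.
Midpoints m₁,…,m₅ = 1.3, 1.9, 2.5, 3.1, 3.7.
f(m₁)=4.093, f(m₂)=2.551, f(m₃)=-2.375, f(m₄)=-11.981, f(m₅)=-27.563.
h·[f(m₁) + f(m₂) + f(m₃) + f(m₄) + f(m₅)] = 0.6·(-35.275) = -21.165.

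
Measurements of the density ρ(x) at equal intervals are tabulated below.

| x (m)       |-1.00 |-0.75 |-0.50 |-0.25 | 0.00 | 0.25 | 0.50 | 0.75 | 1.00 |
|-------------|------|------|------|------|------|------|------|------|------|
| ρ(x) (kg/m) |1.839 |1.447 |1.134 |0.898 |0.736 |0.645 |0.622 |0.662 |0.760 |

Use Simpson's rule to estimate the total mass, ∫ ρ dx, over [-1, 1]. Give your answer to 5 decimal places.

1.84925

h = 0.25, n = 8.
(h/3)·[y₀ + 4y₁ + 2y₂ + 4y₃ + 2y₄ + 4y₅ + 2y₆ + 4y₇ + y₈] = 0.083333·(22.191) = 1.84925.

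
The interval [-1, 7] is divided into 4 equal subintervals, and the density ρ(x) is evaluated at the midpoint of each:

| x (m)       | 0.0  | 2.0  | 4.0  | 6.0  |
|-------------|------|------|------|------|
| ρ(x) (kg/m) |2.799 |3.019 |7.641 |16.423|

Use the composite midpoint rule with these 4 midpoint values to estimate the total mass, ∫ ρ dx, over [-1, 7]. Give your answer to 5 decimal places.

h = 2, n = 4.
h·[y(m₁) + y(m₂) + y(m₃) + y(m₄)] = 2·(29.882) = 59.76400.

59.76400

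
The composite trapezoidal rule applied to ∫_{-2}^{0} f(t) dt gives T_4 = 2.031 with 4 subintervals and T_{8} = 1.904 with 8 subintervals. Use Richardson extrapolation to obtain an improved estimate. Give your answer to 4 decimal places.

R = (4·T_{8} − T_4) / 3 = (4·1.904 − 2.031)/3 = (5.585)/3 = 1.8617.

1.8617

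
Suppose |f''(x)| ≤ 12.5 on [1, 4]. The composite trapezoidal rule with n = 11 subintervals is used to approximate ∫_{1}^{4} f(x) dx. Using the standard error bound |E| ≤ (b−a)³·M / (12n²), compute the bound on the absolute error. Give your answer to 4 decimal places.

0.2324

|E| ≤ (3)³·12.5 / (12·11²) = 337.5/1452 = 0.2324.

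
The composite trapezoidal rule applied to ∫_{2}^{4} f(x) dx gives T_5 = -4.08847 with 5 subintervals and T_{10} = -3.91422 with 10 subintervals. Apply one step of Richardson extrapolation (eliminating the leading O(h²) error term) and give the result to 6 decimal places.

R = (4·T_{10} − T_5) / 3 = (4·(-3.91422) − (-4.08847))/3 = (-11.56841)/3 = -3.856137.

-3.856137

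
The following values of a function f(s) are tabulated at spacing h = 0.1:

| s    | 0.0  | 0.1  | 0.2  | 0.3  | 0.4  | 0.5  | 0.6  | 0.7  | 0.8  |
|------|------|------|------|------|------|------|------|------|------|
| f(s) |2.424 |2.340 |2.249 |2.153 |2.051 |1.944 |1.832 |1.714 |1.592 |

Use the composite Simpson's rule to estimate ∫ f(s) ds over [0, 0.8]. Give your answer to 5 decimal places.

h = 0.1, n = 8.
(h/3)·[y₀ + 4y₁ + 2y₂ + 4y₃ + 2y₄ + 4y₅ + 2y₆ + 4y₇ + y₈] = 0.033333·(48.884) = 1.62947.

1.62947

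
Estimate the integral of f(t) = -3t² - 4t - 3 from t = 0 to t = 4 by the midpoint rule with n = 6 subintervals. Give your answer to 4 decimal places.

h = (4 − 0)/6 = 0.666667.
Midpoints m₁,…,m₆ = 0.333333, 1, 1.666667, 2.333333, 3, 3.666667.
f(m₁)=-4.666667, f(m₂)=-10, f(m₃)=-18, f(m₄)=-28.666667, f(m₅)=-42, f(m₆)=-58.
h·[f(m₁) + f(m₂) + f(m₃) + f(m₄) + f(m₅) + f(m₆)] = 0.666667·(-161.333333) = -107.5556.

-107.5556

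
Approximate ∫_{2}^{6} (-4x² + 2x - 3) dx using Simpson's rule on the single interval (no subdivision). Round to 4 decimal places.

-257.3333

S = (b−a)/6 · [f(2) + 4f(4) + f(6)] = 0.666667·[(-15) + 4·(-59) + (-135)] = -257.3333.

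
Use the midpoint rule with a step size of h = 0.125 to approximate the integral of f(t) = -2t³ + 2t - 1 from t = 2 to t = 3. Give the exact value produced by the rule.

-28.48046875

h = (3 − 2)/8 = 0.125.
Midpoints m₁,…,m₈ = 2.0625, 2.1875, 2.3125, 2.4375, 2.5625, 2.6875, 2.8125, 2.9375.
f(m₁)=-14.42236328125, f(m₂)=-17.56005859375, f(m₃)=-21.10791015625, f(m₄)=-25.08935546875, f(m₅)=-29.52783203125, f(m₆)=-34.44677734375, f(m₇)=-39.86962890625, f(m₈)=-45.81982421875.
h·[f(m₁) + f(m₂) + f(m₃) + f(m₄) + f(m₅) + f(m₆) + f(m₇) + f(m₈)] = 0.125·(-227.84375) = -28.48046875.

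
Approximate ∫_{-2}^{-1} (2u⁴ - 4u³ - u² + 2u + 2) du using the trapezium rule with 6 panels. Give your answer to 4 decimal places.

24.2749

h = (-1 − (-2))/6 = 0.166667.
Nodes u₀,…,u₆ = -2, -1.833333, -1.666667, -1.5, -1.333333, -1.166667, -1.
f(u) = 2u⁴ - 4u³ - u² + 2u + 2: f₀=58, f₁=42.214506, f₂=29.839506, f₃=20.375, f₄=13.358025, f₅=8.362654, f₆=5.
(h/2)·[f₀ + 2f₁ + 2f₂ + 2f₃ + 2f₄ + 2f₅ + f₆] = 0.083333·(291.299383) = 24.2749.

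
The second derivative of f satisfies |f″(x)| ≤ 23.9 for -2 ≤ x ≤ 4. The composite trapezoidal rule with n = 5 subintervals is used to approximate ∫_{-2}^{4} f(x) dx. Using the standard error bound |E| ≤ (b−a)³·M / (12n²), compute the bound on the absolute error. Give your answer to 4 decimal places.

17.2080

|E| ≤ (6)³·23.9 / (12·5²) = 5162.4/300 = 17.2080.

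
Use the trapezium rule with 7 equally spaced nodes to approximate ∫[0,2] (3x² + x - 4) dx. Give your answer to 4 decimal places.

2.1111

h = (2 − 0)/6 = 0.333333.
Nodes x₀,…,x₆ = 0, 0.333333, 0.666667, 1, 1.333333, 1.666667, 2.
f(x) = 3x² + x - 4: f₀=-4, f₁=-3.333333, f₂=-2, f₃=0, f₄=2.666667, f₅=6, f₆=10.
(h/2)·[f₀ + 2f₁ + 2f₂ + 2f₃ + 2f₄ + 2f₅ + f₆] = 0.166667·(12.666667) = 2.1111.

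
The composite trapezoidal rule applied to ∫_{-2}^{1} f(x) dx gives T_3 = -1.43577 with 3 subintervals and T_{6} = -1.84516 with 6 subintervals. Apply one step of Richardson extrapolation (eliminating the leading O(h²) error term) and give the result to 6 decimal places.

R = (4·T_{6} − T_3) / 3 = (4·(-1.84516) − (-1.43577))/3 = (-5.94487)/3 = -1.981623.

-1.981623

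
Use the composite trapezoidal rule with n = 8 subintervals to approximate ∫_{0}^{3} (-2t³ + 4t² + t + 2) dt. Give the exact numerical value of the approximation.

h = (3 − 0)/8 = 0.375.
Nodes t₀,…,t₈ = 0, 0.375, 0.75, 1.125, 1.5, 1.875, 2.25, 2.625, 3.
f(t) = -2t³ + 4t² + t + 2: f₀=2, f₁=2.83203125, f₂=4.15625, f₃=5.33984375, f₄=5.75, f₅=4.75390625, f₆=1.71875, f₇=-3.98828125, f₈=-13.
(h/2)·[f₀ + 2f₁ + 2f₂ + 2f₃ + 2f₄ + 2f₅ + 2f₆ + 2f₇ + f₈] = 0.1875·(30.125) = 5.6484375.

5.6484375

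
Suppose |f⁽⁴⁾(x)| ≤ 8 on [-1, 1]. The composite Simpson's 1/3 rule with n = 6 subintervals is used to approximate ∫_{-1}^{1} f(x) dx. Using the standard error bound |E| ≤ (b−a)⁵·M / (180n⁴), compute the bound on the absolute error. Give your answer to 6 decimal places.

0.001097

|E| ≤ (2)⁵·8 / (180·6⁴) = 256/233280 = 0.001097.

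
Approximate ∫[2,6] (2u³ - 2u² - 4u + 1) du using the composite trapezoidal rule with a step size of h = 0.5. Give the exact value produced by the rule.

445

h = (6 − 2)/8 = 0.5.
Nodes u₀,…,u₈ = 2, 2.5, 3, 3.5, 4, 4.5, 5, 5.5, 6.
f(u) = 2u³ - 2u² - 4u + 1: f₀=1, f₁=9.75, f₂=25, f₃=48.25, f₄=81, f₅=124.75, f₆=181, f₇=251.25, f₈=337.
(h/2)·[f₀ + 2f₁ + 2f₂ + 2f₃ + 2f₄ + 2f₅ + 2f₆ + 2f₇ + f₈] = 0.25·(1780) = 445.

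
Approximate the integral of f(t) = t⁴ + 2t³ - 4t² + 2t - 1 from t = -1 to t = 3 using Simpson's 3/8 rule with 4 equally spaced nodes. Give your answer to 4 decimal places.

h = (3 − (-1))/3 = 1.333333.
Nodes t₀,…,t₃ = -1, 0.333333, 1.666667, 3.
f(t) = t⁴ + 2t³ - 4t² + 2t - 1: f₀=-8, f₁=-0.691358, f₂=8.197531, f₃=104.
(3h/8)·[f₀ + 3f₁ + 3f₂ + f₃] = 0.5·(118.518519) = 59.2593.

59.2593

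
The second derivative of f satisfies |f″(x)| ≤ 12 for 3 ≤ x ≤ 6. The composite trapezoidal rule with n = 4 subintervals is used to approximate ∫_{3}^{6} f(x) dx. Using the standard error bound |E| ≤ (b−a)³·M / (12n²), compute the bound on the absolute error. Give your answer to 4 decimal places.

1.6875

|E| ≤ (3)³·12 / (12·4²) = 324/192 = 1.6875.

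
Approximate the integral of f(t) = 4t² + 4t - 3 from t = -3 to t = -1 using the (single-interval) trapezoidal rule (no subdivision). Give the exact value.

T = (b−a)/2 · [f(-3) + f(-1)] = 1·[21 + (-3)] = 18.

18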